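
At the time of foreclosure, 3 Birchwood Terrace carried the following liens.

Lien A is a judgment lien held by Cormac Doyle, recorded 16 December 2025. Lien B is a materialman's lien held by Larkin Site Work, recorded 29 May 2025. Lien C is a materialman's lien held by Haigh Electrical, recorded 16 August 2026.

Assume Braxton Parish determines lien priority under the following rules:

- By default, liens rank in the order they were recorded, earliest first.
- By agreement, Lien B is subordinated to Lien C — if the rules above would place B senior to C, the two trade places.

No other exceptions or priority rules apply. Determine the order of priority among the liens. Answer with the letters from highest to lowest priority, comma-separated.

Sorted by effective date: B (29 May 2025), A (16 December 2025), C (16 August 2026).
B would otherwise be senior to C, so under the subordination agreement B and C exchange positions.

C, A, B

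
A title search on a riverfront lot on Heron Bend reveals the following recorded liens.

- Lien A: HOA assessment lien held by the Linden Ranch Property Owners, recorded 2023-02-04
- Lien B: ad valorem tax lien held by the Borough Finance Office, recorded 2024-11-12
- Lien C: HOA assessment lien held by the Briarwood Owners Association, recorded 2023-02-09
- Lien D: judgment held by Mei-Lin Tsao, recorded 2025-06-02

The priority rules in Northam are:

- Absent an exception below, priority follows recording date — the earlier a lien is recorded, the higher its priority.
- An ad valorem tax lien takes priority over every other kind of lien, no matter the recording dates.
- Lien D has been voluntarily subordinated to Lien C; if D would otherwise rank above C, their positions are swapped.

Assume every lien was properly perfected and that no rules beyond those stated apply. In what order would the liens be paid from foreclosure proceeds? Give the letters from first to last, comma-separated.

As an ad valorem tax lien, B is senior to every other lien.
Among the remaining liens, by effective date: A (2023-02-04), C (2023-02-09), D (2025-06-02).
D is already junior to C, so the subordination agreement changes nothing.

B, A, C, D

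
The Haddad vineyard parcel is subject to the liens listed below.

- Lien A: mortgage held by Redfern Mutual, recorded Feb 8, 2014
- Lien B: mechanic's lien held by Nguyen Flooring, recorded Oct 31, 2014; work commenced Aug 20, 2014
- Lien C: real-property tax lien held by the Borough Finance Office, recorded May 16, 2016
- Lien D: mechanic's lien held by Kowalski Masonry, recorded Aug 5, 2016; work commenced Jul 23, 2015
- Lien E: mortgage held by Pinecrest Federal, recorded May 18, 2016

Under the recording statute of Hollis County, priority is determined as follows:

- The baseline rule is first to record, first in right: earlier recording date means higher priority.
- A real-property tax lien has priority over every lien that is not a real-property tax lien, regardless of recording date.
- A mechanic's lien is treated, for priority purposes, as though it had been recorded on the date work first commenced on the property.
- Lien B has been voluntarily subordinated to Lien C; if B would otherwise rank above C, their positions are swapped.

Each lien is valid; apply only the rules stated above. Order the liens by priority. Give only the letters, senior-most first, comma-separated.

C, A, B, D, E

Effective dates after the stated exceptions: B is treated as recorded Aug 20, 2014, the work-commencement date; D's effective date is Jul 23, 2015, when work began.
C is a real-property tax lien, so it outranks all other liens regardless of date.
Among the remaining liens, by effective date: A (Feb 8, 2014), B (Aug 20, 2014), D (Jul 23, 2015), E (May 18, 2016).
Since B is not senior to C, the subordination leaves the order unchanged.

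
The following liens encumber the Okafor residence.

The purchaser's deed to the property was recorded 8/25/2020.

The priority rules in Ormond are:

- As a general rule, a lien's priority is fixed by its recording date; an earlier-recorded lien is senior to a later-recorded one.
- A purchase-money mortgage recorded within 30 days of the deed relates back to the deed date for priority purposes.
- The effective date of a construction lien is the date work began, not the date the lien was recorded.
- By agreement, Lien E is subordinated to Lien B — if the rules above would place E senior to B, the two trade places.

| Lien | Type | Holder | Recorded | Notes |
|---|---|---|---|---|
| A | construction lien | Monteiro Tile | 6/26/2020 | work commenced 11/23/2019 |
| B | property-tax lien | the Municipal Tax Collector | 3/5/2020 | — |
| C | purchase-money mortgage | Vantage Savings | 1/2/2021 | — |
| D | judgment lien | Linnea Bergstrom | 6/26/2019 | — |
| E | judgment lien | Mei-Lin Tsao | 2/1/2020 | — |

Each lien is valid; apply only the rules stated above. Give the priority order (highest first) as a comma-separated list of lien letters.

Effective dates after the stated exceptions: A is treated as recorded 11/23/2019, the work-commencement date; C was recorded 130 days after the deed, outside the 30-day window, so it keeps its recording date.
By effective date, earliest first: D (6/26/2019), A (11/23/2019), E (2/1/2020), B (3/5/2020), C (1/2/2021).
Because E would otherwise rank above B, the subordination swaps them.

D, A, B, E, C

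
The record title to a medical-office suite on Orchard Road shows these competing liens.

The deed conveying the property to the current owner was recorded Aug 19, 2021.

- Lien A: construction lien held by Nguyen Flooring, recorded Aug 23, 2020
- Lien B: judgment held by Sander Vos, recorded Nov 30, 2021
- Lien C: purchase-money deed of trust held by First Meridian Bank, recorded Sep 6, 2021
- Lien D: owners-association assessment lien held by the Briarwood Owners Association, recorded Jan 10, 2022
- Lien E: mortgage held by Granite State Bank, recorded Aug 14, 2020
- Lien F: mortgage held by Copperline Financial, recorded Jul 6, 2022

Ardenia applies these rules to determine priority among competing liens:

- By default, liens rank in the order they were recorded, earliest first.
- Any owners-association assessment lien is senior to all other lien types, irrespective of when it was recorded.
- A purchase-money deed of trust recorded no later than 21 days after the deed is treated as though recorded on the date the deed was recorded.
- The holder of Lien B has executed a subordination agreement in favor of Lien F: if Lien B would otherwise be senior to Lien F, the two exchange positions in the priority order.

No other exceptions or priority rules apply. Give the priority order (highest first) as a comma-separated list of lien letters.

D, E, A, C, F, B

First, effective dates: C relates back to the deed date Aug 19, 2021.
D is an owners-association assessment lien, so it outranks all other liens regardless of date.
Among the remaining liens, by effective date: E (Aug 14, 2020), A (Aug 23, 2020), C (Aug 19, 2021), B (Nov 30, 2021), F (Jul 6, 2022).
The subordination applies — B was senior to F — so B and F swap.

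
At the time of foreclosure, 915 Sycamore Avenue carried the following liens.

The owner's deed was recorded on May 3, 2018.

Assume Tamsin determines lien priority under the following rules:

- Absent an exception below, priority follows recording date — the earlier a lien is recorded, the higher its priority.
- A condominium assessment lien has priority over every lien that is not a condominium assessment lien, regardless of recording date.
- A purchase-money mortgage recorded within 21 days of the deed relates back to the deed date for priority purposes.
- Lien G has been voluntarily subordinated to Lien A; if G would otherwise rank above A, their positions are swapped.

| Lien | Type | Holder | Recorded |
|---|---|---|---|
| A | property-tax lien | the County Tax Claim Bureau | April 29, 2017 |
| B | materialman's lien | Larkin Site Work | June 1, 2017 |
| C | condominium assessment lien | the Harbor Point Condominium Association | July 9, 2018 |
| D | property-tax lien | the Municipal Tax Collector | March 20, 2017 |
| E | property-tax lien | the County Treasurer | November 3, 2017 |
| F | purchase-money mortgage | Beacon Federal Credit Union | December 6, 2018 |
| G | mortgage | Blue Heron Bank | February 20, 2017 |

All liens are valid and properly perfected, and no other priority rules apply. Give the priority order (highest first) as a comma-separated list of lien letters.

Effective dates: F missed the 21-day window (217 days after the deed), so its recording date stands.
As a condominium assessment lien, C is senior to every other lien.
The other liens, earliest effective date first: G (February 20, 2017), D (March 20, 2017), A (April 29, 2017), B (June 1, 2017), E (November 3, 2017), F (December 6, 2018).
G is senior to A before the subordination, so the two trade places.

C, A, D, G, B, E, F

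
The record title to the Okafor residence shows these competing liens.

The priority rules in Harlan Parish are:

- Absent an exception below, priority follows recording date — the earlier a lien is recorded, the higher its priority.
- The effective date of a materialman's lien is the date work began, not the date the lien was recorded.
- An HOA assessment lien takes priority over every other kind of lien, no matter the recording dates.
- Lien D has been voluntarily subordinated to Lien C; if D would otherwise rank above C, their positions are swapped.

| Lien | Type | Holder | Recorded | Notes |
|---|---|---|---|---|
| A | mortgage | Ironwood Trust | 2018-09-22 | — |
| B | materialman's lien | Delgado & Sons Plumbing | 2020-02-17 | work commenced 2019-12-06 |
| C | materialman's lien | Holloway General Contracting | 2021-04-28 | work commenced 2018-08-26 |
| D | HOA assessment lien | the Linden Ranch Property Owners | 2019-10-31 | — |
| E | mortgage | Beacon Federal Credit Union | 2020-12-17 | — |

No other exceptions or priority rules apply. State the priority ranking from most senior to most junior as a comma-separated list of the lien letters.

C, D, A, B, E

Effective dates: B's effective date is 2019-12-06, when work began; C relates back to 2018-08-26 (work commenced).
D is an HOA assessment lien and takes priority over every other lien.
Among the remaining liens, by effective date: C (2018-08-26), A (2018-09-22), B (2019-12-06), E (2020-12-17).
The subordination applies — D was senior to C — so D and C swap.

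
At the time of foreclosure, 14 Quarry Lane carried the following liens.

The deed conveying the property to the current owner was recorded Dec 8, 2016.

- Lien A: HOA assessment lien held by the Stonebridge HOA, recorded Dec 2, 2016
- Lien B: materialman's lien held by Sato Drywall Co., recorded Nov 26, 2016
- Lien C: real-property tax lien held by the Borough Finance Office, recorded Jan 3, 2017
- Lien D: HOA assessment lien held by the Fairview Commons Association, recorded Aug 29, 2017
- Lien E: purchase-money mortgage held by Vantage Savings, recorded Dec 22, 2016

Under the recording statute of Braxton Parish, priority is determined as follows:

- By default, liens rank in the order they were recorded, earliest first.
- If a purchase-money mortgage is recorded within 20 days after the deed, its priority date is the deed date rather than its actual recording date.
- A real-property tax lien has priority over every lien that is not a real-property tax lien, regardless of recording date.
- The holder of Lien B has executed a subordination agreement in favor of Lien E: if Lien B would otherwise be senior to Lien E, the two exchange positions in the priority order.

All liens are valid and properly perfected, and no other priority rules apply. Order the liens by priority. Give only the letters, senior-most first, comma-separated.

C, E, A, B, D

Effective dates after the stated exceptions: E relates back to the deed date Dec 8, 2016.
As a real-property tax lien, C is senior to every other lien.
Remaining liens by effective date: B (Nov 26, 2016), A (Dec 2, 2016), E (Dec 8, 2016), D (Aug 29, 2017).
B would otherwise be senior to E, so under the subordination agreement B and E exchange positions.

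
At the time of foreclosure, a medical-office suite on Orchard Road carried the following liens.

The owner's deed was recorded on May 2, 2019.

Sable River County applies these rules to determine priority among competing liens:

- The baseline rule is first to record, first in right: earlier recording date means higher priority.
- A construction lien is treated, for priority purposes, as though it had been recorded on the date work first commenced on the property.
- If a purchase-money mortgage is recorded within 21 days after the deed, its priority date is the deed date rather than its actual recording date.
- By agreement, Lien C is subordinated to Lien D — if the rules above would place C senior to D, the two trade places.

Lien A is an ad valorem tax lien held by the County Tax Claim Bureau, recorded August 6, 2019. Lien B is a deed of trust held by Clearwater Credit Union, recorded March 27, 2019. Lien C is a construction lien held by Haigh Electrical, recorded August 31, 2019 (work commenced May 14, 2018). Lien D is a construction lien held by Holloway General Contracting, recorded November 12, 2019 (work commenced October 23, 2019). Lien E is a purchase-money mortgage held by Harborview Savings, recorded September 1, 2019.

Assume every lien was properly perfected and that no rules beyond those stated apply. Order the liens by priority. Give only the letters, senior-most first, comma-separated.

Adjusting effective dates: C is treated as recorded May 14, 2018, the work-commencement date; D is treated as recorded October 23, 2019, the work-commencement date; E missed the 21-day window (122 days after the deed), so its recording date stands.
Sorted by effective date: C (May 14, 2018), B (March 27, 2019), A (August 6, 2019), E (September 1, 2019), D (October 23, 2019).
Because C would otherwise rank above D, the subordination swaps them.

D, B, A, E, C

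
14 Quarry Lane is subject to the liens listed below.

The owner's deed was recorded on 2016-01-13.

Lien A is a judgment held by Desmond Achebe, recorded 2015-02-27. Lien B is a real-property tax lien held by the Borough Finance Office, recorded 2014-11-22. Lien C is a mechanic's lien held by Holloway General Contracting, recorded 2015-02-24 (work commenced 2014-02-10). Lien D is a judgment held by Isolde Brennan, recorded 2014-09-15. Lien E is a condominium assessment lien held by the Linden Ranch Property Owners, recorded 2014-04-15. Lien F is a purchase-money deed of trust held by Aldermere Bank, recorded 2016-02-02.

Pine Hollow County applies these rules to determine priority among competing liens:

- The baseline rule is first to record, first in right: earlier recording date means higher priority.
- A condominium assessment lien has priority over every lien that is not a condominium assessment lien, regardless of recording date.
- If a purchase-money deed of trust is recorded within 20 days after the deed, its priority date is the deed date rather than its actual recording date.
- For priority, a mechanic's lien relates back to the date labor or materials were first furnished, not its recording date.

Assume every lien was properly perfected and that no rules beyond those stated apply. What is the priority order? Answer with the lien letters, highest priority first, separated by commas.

Adjusting effective dates: C's effective date is 2014-02-10, when work began; F was recorded within the 20-day window, so its effective date is the deed date 2016-01-13.
E is a condominium assessment lien and takes priority over every other lien.
Ordering the rest by effective date: C (2014-02-10), D (2014-09-15), B (2014-11-22), A (2015-02-27), F (2016-01-13).

E, C, D, B, A, F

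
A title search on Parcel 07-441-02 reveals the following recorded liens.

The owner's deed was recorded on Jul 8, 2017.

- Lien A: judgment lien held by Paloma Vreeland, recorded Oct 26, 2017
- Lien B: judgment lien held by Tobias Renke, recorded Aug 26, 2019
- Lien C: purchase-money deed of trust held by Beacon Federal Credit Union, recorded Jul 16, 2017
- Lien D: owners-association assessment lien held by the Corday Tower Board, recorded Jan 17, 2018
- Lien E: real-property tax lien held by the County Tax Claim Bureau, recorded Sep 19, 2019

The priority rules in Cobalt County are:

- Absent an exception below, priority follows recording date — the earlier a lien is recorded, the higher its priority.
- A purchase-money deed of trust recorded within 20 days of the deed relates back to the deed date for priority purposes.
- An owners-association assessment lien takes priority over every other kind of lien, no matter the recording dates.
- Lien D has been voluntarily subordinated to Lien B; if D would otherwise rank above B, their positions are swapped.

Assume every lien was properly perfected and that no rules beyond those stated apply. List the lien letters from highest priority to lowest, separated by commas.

B, C, A, D, E

Effective dates: C was recorded within the 20-day window, so its effective date is the deed date Jul 8, 2017.
D is an owners-association assessment lien and takes priority over every other lien.
The other liens, earliest effective date first: C (Jul 8, 2017), A (Oct 26, 2017), B (Aug 26, 2019), E (Sep 19, 2019).
D would otherwise be senior to B, so under the subordination agreement D and B exchange positions.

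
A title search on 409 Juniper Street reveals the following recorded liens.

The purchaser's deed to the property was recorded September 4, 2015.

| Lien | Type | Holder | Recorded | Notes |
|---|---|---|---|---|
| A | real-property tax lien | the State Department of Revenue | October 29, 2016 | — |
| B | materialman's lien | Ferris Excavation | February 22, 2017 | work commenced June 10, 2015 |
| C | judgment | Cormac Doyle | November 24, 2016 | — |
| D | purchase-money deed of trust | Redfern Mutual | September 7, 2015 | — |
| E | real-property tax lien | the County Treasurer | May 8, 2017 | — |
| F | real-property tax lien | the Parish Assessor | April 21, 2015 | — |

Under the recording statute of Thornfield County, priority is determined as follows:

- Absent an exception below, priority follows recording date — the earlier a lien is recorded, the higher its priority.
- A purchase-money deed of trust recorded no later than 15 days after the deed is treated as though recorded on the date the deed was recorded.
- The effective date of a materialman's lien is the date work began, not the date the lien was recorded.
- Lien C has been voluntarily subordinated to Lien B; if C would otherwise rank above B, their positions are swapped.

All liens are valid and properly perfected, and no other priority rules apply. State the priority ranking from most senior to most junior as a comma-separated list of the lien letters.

F, B, D, A, C, E

Effective dates: B relates back to June 10, 2015 (work commenced); D was recorded within the 15-day window, so its effective date is the deed date September 4, 2015.
Sorted by effective date: F (April 21, 2015), B (June 10, 2015), D (September 4, 2015), A (October 29, 2016), C (November 24, 2016), E (May 8, 2017).
C is already junior to B, so the subordination agreement changes nothing.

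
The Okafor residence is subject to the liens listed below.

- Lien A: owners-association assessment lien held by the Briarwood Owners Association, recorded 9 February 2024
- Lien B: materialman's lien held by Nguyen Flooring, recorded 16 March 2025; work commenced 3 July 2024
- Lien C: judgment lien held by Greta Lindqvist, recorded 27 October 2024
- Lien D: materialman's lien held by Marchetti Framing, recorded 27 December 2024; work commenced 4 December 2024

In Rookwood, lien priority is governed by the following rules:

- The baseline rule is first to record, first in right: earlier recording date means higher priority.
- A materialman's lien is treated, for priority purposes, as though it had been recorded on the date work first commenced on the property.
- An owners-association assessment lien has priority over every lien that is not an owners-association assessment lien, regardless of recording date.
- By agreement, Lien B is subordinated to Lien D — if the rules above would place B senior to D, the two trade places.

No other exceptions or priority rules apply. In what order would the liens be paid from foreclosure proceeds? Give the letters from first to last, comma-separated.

Effective dates: B's effective date is 3 July 2024, when work began; D relates back to 4 December 2024 (work commenced).
A is an owners-association assessment lien and takes priority over every other lien.
Remaining liens by effective date: B (3 July 2024), C (27 October 2024), D (4 December 2024).
The subordination applies — B was senior to D — so B and D swap.

A, D, C, B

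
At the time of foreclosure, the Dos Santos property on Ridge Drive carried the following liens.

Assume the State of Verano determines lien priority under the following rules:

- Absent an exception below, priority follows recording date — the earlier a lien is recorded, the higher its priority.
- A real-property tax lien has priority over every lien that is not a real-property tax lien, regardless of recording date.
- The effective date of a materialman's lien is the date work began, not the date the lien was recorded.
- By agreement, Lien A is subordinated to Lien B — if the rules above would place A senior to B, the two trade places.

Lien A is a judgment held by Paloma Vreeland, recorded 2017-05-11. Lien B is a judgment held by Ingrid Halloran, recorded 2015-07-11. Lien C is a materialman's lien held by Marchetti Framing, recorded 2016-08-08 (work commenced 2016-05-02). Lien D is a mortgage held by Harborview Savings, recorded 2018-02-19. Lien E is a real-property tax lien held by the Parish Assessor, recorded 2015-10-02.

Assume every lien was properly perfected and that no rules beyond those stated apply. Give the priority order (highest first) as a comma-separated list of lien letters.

E, B, C, A, D

First, effective dates: C is treated as recorded 2016-05-02, the work-commencement date.
E is a real-property tax lien, so it outranks all other liens regardless of date.
The other liens, earliest effective date first: B (2015-07-11), C (2016-05-02), A (2017-05-11), D (2018-02-19).
A already ranks below B; the subordination has no effect.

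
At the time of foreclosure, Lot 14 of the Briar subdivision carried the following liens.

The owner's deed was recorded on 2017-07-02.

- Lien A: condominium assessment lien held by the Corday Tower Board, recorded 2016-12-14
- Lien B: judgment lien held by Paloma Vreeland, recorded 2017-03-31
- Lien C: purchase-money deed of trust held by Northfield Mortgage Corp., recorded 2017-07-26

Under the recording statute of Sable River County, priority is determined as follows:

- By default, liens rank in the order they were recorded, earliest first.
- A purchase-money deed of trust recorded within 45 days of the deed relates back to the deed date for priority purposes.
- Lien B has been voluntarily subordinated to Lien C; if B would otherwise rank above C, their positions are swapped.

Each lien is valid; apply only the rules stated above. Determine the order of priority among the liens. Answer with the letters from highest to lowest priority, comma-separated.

Effective dates after the stated exceptions: C's effective date is the deed date, 2017-07-02.
By effective date, earliest first: A (2016-12-14), B (2017-03-31), C (2017-07-02).
B would otherwise be senior to C, so under the subordination agreement B and C exchange positions.

A, C, B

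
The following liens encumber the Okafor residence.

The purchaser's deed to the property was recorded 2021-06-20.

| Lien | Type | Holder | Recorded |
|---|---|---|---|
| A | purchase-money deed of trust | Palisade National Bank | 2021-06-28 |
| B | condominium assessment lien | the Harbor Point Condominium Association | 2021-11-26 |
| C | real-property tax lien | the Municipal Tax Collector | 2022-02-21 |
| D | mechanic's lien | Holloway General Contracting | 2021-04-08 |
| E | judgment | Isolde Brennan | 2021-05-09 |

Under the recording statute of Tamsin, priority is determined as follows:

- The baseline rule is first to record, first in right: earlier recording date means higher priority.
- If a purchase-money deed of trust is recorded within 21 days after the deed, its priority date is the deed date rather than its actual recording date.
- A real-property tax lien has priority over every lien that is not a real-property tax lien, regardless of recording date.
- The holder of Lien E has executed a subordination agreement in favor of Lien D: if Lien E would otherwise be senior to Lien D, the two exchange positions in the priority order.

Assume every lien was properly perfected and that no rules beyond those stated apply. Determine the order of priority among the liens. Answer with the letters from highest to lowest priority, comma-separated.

Adjusting effective dates: A's effective date is the deed date, 2021-06-20.
C, as a real-property tax lien, has superpriority and ranks first.
The other liens, earliest effective date first: D (2021-04-08), E (2021-05-09), A (2021-06-20), B (2021-11-26).
Since E is not senior to D, the subordination leaves the order unchanged.

C, D, E, A, B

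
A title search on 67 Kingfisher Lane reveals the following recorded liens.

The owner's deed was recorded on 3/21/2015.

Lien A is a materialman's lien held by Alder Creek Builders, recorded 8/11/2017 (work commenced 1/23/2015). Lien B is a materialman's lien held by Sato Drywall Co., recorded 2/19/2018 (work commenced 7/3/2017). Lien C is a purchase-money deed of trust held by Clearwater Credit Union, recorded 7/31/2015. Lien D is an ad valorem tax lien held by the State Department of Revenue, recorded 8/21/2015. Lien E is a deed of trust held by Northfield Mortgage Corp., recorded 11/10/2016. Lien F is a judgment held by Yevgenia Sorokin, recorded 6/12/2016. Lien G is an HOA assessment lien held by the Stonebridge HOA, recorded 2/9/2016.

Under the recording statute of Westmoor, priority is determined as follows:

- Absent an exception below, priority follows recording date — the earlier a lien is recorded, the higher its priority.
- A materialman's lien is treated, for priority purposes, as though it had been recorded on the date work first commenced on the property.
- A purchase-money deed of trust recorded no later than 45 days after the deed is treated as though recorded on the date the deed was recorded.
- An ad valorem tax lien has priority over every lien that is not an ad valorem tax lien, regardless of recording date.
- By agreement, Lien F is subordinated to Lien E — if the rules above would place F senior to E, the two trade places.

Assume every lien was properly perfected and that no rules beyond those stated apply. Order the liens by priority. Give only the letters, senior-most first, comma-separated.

Effective dates: A is treated as recorded 1/23/2015, the work-commencement date; B is treated as recorded 7/3/2017, the work-commencement date; C was recorded 132 days after the deed — beyond 45 days — so no relation-back applies.
D is an ad valorem tax lien and takes priority over every other lien.
Among the remaining liens, by effective date: A (1/23/2015), C (7/31/2015), G (2/9/2016), F (6/12/2016), E (11/10/2016), B (7/3/2017).
F would otherwise be senior to E, so under the subordination agreement F and E exchange positions.

D, A, C, G, E, F, B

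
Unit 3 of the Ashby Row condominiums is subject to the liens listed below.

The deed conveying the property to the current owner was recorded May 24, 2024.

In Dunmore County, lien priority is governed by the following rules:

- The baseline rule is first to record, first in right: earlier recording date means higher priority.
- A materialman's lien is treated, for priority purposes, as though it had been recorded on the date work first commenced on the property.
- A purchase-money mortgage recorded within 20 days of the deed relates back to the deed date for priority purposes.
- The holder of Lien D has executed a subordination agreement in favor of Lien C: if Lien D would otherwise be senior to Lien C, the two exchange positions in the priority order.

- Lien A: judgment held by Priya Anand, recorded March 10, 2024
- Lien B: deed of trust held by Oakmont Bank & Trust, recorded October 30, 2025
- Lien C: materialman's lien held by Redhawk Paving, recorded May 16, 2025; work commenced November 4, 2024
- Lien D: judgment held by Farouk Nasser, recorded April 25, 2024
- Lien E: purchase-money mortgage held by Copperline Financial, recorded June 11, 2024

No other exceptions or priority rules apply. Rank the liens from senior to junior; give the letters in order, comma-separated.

First, effective dates: C's effective date is November 4, 2024, when work began; E's effective date is the deed date, May 24, 2024.
By effective date: A (March 10, 2024), D (April 25, 2024), E (May 24, 2024), C (November 4, 2024), B (October 30, 2025).
D is senior to C before the subordination, so the two trade places.

A, C, E, D, B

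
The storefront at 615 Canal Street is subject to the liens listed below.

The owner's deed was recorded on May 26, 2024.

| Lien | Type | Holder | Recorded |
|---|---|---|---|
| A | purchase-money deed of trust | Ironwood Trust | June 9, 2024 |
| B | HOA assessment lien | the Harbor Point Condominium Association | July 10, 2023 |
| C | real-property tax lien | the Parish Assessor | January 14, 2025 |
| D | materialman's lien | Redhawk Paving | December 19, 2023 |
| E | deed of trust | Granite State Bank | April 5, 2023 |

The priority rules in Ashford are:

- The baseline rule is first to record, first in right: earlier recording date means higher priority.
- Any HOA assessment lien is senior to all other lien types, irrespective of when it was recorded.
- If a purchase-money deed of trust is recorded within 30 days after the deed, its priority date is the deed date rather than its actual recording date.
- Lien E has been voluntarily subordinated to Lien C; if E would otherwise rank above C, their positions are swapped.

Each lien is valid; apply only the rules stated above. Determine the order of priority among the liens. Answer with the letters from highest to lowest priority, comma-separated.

Adjusting effective dates: A's effective date is the deed date, May 26, 2024.
B is an HOA assessment lien and takes priority over every other lien.
The other liens, earliest effective date first: E (April 5, 2023), D (December 19, 2023), A (May 26, 2024), C (January 14, 2025).
The subordination applies — E was senior to C — so E and C swap.

B, C, D, A, E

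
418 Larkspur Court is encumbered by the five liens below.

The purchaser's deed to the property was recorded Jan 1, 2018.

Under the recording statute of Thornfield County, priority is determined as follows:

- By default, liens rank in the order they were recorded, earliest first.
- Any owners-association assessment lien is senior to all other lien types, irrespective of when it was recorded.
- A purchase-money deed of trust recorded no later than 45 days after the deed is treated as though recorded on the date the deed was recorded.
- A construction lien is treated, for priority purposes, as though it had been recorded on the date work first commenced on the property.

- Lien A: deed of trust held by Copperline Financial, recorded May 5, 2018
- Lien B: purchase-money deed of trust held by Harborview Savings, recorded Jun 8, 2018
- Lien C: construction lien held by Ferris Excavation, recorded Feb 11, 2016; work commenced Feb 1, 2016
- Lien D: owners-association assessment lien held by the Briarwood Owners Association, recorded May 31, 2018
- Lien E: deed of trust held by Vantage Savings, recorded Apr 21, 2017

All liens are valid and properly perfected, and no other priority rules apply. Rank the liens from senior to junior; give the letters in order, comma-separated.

First, effective dates: B missed the 45-day window (158 days after the deed), so its recording date stands; C relates back to Feb 1, 2016 (work commenced).
D is an owners-association assessment lien, so it outranks all other liens regardless of date.
Remaining liens by effective date: C (Feb 1, 2016), E (Apr 21, 2017), A (May 5, 2018), B (Jun 8, 2018).

D, C, E, A, B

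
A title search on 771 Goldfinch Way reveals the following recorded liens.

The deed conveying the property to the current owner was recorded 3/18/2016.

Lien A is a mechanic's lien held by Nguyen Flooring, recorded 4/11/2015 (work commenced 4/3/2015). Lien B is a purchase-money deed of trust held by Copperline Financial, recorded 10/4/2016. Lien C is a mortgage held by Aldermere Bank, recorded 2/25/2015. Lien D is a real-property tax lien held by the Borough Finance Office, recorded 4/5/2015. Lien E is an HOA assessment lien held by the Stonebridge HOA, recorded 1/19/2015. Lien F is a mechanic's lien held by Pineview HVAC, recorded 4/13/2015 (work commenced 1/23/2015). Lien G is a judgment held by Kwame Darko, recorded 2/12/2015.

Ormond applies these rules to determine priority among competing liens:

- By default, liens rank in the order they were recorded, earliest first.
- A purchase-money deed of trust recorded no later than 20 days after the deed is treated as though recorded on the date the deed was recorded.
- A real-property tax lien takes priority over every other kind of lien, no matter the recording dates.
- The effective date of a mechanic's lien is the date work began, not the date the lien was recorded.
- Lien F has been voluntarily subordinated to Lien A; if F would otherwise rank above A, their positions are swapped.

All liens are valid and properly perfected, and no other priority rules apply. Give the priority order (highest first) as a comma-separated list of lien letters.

Effective dates after the stated exceptions: A is treated as recorded 4/3/2015, the work-commencement date; B missed the 20-day window (200 days after the deed), so its recording date stands; F relates back to 1/23/2015 (work commenced).
As a real-property tax lien, D is senior to every other lien.
Remaining liens by effective date: E (1/19/2015), F (1/23/2015), G (2/12/2015), C (2/25/2015), A (4/3/2015), B (10/4/2016).
The subordination applies — F was senior to A — so F and A swap.

D, E, A, G, C, F, B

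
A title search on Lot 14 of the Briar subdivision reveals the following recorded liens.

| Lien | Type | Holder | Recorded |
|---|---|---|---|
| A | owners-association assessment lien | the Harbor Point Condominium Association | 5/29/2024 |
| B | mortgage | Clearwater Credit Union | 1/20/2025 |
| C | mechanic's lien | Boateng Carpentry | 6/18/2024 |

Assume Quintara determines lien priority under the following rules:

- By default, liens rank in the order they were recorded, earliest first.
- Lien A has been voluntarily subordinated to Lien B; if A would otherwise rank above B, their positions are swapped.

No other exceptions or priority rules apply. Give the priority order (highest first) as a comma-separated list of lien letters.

Ordering by effective date: A (5/29/2024), C (6/18/2024), B (1/20/2025).
A would otherwise be senior to B, so under the subordination agreement A and B exchange positions.

B, C, A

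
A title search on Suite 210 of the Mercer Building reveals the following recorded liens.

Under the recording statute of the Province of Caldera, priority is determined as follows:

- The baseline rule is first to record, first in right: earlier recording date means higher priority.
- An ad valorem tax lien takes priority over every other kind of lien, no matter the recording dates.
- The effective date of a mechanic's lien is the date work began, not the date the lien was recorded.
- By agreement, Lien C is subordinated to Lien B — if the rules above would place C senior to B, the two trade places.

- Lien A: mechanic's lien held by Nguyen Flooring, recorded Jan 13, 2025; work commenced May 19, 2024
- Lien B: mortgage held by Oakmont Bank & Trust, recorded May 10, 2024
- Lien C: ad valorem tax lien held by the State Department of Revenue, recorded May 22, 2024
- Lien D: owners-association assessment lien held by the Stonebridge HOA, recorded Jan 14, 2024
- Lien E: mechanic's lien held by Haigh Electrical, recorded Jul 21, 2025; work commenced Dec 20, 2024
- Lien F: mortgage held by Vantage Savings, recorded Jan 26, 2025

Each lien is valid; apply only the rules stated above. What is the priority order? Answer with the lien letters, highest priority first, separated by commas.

B, D, C, A, E, F

First, effective dates: A relates back to May 19, 2024 (work commenced); E is treated as recorded Dec 20, 2024, the work-commencement date.
As an ad valorem tax lien, C is senior to every other lien.
Ordering the rest by effective date: D (Jan 14, 2024), B (May 10, 2024), A (May 19, 2024), E (Dec 20, 2024), F (Jan 26, 2025).
Because C would otherwise rank above B, the subordination swaps them.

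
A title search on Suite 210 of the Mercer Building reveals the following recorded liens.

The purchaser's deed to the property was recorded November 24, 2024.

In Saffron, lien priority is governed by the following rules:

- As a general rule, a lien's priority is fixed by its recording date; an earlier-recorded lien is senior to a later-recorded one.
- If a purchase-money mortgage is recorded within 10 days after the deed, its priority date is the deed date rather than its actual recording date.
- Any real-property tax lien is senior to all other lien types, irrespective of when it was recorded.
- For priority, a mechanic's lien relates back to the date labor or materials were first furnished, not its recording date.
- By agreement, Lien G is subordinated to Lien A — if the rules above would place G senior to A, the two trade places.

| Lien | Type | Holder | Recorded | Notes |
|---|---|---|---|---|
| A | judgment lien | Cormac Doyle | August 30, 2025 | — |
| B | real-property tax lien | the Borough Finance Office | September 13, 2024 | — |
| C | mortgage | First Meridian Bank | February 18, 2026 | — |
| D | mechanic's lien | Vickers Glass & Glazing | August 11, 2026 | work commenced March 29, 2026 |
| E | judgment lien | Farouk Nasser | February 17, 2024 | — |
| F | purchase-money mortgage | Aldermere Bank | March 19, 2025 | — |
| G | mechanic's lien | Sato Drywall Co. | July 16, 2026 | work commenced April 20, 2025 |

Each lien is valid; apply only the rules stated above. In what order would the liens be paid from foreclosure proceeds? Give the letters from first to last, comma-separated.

B, E, F, A, G, C, D

First, effective dates: D's effective date is March 29, 2026, when work began; F was recorded 115 days after the deed — beyond 10 days — so no relation-back applies; G relates back to April 20, 2025 (work commenced).
B is a real-property tax lien, so it outranks all other liens regardless of date.
Among the remaining liens, by effective date: E (February 17, 2024), F (March 19, 2025), G (April 20, 2025), A (August 30, 2025), C (February 18, 2026), D (March 29, 2026).
G is senior to A before the subordination, so the two trade places.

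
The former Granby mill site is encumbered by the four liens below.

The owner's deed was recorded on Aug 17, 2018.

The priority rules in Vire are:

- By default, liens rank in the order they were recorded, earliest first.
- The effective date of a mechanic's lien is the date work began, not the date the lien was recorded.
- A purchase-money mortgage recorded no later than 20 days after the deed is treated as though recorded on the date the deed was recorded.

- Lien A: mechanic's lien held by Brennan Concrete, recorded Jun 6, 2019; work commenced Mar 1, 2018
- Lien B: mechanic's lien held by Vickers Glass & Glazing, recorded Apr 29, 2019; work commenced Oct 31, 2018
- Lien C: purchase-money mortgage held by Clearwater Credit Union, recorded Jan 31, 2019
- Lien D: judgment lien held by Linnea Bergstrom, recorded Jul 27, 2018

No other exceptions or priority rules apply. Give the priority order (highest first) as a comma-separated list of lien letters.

A, D, B, C

Effective dates after the stated exceptions: A relates back to Mar 1, 2018 (work commenced); B is treated as recorded Oct 31, 2018, the work-commencement date; C was recorded 167 days after the deed — beyond 20 days — so no relation-back applies.
By effective date: A (Mar 1, 2018), D (Jul 27, 2018), B (Oct 31, 2018), C (Jan 31, 2019).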